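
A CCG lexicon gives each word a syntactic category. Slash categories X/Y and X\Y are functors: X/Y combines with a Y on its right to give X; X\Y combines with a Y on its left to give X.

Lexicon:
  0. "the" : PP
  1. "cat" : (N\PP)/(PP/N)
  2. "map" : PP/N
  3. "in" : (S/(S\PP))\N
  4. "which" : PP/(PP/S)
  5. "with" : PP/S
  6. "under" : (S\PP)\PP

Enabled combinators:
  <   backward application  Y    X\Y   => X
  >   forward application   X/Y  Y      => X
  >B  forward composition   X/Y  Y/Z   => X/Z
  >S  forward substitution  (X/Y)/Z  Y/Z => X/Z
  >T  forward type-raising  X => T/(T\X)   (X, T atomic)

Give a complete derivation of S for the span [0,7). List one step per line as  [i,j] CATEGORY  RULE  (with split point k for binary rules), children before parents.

[0,1] PP  lex  "the"
[1,2] (N\PP)/(PP/N)  lex  "cat"
[2,3] PP/N  lex  "map"
[1,3] N\PP  >  k=2
[0,3] N  <  k=1
[3,4] (S/(S\PP))\N  lex  "in"
[0,4] S/(S\PP)  <  k=3
[4,5] PP/(PP/S)  lex  "which"
[5,6] PP/S  lex  "with"
[4,6] PP  >  k=5
[6,7] (S\PP)\PP  lex  "under"
[4,7] S\PP  <  k=6
[0,7] S  >  k=4

[0,7] S   >
  [0,4] S/(S\PP)   <
    [0,3] N   <
      [0,1] "the" : PP
      [1,3] N\PP   >
        [1,2] "cat" : (N\PP)/(PP/N)
        [2,3] "map" : PP/N
    [3,4] "in" : (S/(S\PP))\N
  [4,7] S\PP   <
    [4,6] PP   >
      [4,5] "which" : PP/(PP/S)
      [5,6] "with" : PP/S
    [6,7] "under" : (S\PP)\PP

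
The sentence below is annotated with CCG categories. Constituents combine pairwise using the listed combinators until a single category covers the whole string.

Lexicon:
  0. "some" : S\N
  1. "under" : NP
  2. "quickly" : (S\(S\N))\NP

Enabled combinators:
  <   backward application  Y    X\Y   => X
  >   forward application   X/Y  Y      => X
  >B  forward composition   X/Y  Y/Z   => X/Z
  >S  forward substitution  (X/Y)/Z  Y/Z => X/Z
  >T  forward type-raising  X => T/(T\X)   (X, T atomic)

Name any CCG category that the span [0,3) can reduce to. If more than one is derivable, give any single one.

S

[0,3] S   <
  [0,1] "some" : S\N
  [1,3] S\(S\N)   <
    [1,2] "under" : NP
    [2,3] "quickly" : (S\(S\N))\NP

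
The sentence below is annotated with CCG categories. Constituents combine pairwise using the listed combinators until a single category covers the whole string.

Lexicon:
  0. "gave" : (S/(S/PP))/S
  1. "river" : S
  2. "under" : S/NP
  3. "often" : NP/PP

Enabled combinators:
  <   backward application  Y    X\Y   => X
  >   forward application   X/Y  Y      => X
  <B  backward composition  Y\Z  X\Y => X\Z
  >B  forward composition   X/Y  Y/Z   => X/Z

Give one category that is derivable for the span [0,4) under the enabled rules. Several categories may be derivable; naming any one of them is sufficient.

[0,4] S   >
  [0,2] S/(S/PP)   >
    [0,1] "gave" : (S/(S/PP))/S
    [1,2] "river" : S
  [2,4] S/PP   >B
    [2,3] "under" : S/NP
    [3,4] "often" : NP/PP

S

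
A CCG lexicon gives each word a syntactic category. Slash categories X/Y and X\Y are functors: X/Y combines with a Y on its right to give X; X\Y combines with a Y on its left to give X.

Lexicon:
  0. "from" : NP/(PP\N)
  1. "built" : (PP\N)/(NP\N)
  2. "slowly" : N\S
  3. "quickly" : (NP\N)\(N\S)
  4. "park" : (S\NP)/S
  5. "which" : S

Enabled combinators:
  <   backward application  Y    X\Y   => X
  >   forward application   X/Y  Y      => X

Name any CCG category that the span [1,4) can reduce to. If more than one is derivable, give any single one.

[0,6] S   <
  [0,4] NP   >
    [0,1] "from" : NP/(PP\N)
    [1,4] PP\N   >
      [1,2] "built" : (PP\N)/(NP\N)
      [2,4] NP\N   <
        [2,3] "slowly" : N\S
        [3,4] "quickly" : (NP\N)\(N\S)
  [4,6] S\NP   >
    [4,5] "park" : (S\NP)/S
    [5,6] "which" : S

PP\N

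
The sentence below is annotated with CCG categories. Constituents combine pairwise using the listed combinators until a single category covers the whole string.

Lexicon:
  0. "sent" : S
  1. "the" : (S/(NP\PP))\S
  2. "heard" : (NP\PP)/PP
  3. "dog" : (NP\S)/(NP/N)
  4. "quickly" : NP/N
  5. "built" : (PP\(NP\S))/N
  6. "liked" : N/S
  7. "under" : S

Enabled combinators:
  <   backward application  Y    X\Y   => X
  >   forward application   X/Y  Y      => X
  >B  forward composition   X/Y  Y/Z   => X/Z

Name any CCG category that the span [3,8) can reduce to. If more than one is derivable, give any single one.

[0,8] S   >
  [0,2] S/(NP\PP)   <
    [0,1] "sent" : S
    [1,2] "the" : (S/(NP\PP))\S
  [2,8] NP\PP   >
    [2,3] "heard" : (NP\PP)/PP
    [3,8] PP   <
      [3,5] NP\S   >
        [3,4] "dog" : (NP\S)/(NP/N)
        [4,5] "quickly" : NP/N
      [5,8] PP\(NP\S)   >
        [5,6] "built" : (PP\(NP\S))/N
        [6,8] N   >
          [6,7] "liked" : N/S
          [7,8] "under" : S

PP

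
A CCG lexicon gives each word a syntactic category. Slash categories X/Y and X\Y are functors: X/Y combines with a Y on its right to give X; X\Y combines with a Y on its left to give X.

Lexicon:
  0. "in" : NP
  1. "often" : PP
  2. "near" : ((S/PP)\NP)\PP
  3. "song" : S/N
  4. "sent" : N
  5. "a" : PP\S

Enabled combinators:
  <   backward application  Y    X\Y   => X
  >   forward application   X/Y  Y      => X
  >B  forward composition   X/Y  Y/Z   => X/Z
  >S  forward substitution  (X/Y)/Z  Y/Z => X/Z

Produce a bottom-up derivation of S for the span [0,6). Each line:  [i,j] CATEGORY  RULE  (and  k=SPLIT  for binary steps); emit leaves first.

[0,6] S   >
  [0,3] S/PP   <
    [0,1] "in" : NP
    [1,3] (S/PP)\NP   <
      [1,2] "often" : PP
      [2,3] "near" : ((S/PP)\NP)\PP
  [3,6] PP   <
    [3,5] S   >
      [3,4] "song" : S/N
      [4,5] "sent" : N
    [5,6] "a" : PP\S

[0,1] NP  lex  "in"
[1,2] PP  lex  "often"
[2,3] ((S/PP)\NP)\PP  lex  "near"
[1,3] (S/PP)\NP  <  k=2
[0,3] S/PP  <  k=1
[3,4] S/N  lex  "song"
[4,5] N  lex  "sent"
[3,5] S  >  k=4
[5,6] PP\S  lex  "a"
[3,6] PP  <  k=5
[0,6] S  >  k=3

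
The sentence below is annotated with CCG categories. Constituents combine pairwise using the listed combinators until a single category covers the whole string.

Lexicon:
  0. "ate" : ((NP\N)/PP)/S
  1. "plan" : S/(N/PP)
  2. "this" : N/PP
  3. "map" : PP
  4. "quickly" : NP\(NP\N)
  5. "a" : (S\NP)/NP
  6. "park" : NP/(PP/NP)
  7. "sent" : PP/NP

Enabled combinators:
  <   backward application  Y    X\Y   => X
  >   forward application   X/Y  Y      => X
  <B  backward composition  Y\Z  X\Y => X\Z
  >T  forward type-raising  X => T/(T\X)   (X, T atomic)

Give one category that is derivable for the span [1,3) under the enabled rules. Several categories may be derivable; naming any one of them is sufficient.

S

[0,8] S   <
  [0,5] NP   <
    [0,4] NP\N   >
      [0,3] (NP\N)/PP   >
        [0,1] "ate" : ((NP\N)/PP)/S
        [1,3] S   >
          [1,2] "plan" : S/(N/PP)
          [2,3] "this" : N/PP
      [3,4] "map" : PP
    [4,5] "quickly" : NP\(NP\N)
  [5,8] S\NP   >
    [5,6] "a" : (S\NP)/NP
    [6,8] NP   >
      [6,7] "park" : NP/(PP/NP)
      [7,8] "sent" : PP/NP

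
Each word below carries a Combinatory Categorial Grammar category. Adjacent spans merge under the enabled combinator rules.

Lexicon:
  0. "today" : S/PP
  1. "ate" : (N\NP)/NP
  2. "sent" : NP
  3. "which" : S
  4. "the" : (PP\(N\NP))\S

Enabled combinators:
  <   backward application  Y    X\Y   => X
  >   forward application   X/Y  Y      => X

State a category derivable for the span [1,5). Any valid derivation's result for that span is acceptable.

PP

[0,5] S   >
  [0,1] "today" : S/PP
  [1,5] PP   <
    [1,3] N\NP   >
      [1,2] "ate" : (N\NP)/NP
      [2,3] "sent" : NP
    [3,5] PP\(N\NP)   <
      [3,4] "which" : S
      [4,5] "the" : (PP\(N\NP))\S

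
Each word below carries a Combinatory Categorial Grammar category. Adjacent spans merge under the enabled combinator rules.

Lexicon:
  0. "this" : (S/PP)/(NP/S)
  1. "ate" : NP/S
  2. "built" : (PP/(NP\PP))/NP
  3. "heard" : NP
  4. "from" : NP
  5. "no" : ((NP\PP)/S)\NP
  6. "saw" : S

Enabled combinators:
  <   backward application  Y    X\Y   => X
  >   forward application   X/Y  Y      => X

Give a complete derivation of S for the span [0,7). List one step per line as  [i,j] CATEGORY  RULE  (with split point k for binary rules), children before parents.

[0,1] (S/PP)/(NP/S)  lex  "this"
[1,2] NP/S  lex  "ate"
[0,2] S/PP  >  k=1
[2,3] (PP/(NP\PP))/NP  lex  "built"
[3,4] NP  lex  "heard"
[2,4] PP/(NP\PP)  >  k=3
[4,5] NP  lex  "from"
[5,6] ((NP\PP)/S)\NP  lex  "no"
[4,6] (NP\PP)/S  <  k=5
[6,7] S  lex  "saw"
[4,7] NP\PP  >  k=6
[2,7] PP  >  k=4
[0,7] S  >  k=2

[0,7] S   >
  [0,2] S/PP   >
    [0,1] "this" : (S/PP)/(NP/S)
    [1,2] "ate" : NP/S
  [2,7] PP   >
    [2,4] PP/(NP\PP)   >
      [2,3] "built" : (PP/(NP\PP))/NP
      [3,4] "heard" : NP
    [4,7] NP\PP   >
      [4,6] (NP\PP)/S   <
        [4,5] "from" : NP
        [5,6] "no" : ((NP\PP)/S)\NP
      [6,7] "saw" : S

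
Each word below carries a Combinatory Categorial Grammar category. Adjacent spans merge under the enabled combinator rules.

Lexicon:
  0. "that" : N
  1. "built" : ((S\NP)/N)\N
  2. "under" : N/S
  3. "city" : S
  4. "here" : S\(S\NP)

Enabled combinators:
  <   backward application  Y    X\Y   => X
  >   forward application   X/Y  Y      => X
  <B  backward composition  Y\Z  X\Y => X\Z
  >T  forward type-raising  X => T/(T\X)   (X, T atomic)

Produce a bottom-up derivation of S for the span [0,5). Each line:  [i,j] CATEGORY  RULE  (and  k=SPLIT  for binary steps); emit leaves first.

[0,1] N  lex  "that"
[1,2] ((S\NP)/N)\N  lex  "built"
[0,2] (S\NP)/N  <  k=1
[2,3] N/S  lex  "under"
[3,4] S  lex  "city"
[2,4] N  >  k=3
[0,4] S\NP  >  k=2
[4,5] S\(S\NP)  lex  "here"
[0,5] S  <  k=4

[0,5] S   <
  [0,4] S\NP   >
    [0,2] (S\NP)/N   <
      [0,1] "that" : N
      [1,2] "built" : ((S\NP)/N)\N
    [2,4] N   >
      [2,3] "under" : N/S
      [3,4] "city" : S
  [4,5] "here" : S\(S\NP)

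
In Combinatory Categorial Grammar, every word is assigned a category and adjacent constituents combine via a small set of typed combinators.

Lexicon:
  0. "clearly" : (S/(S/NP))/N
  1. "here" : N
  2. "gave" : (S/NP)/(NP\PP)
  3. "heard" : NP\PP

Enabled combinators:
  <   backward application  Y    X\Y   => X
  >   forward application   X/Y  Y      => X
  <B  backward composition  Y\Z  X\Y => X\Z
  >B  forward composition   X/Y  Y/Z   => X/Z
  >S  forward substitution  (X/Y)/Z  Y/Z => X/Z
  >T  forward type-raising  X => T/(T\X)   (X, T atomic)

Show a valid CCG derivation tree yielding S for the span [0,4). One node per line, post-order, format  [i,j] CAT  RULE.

[0,1] (S/(S/NP))/N  lex  "clearly"
[1,2] N  lex  "here"
[0,2] S/(S/NP)  >  k=1
[2,3] (S/NP)/(NP\PP)  lex  "gave"
[3,4] NP\PP  lex  "heard"
[2,4] S/NP  >  k=3
[0,4] S  >  k=2

[0,4] S   >
  [0,2] S/(S/NP)   >
    [0,1] "clearly" : (S/(S/NP))/N
    [1,2] "here" : N
  [2,4] S/NP   >
    [2,3] "gave" : (S/NP)/(NP\PP)
    [3,4] "heard" : NP\PP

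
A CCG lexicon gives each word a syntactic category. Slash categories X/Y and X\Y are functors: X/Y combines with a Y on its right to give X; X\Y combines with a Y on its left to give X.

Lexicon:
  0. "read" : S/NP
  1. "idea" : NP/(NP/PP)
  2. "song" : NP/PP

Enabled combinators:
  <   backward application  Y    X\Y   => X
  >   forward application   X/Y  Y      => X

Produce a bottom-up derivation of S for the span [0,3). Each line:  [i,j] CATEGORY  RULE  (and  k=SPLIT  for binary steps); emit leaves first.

[0,1] S/NP  lex  "read"
[1,2] NP/(NP/PP)  lex  "idea"
[2,3] NP/PP  lex  "song"
[1,3] NP  >  k=2
[0,3] S  >  k=1

[0,3] S   >
  [0,1] "read" : S/NP
  [1,3] NP   >
    [1,2] "idea" : NP/(NP/PP)
    [2,3] "song" : NP/PP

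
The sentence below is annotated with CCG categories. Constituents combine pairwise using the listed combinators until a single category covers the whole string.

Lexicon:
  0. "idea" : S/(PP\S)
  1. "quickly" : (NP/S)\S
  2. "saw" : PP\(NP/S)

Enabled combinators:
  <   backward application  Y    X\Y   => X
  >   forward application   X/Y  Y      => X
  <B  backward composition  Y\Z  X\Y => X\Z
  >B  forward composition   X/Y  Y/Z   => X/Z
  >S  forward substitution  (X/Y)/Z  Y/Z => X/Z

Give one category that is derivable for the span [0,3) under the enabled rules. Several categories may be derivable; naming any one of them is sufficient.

S

[0,3] S   >
  [0,1] "idea" : S/(PP\S)
  [1,3] PP\S   <B
    [1,2] "quickly" : (NP/S)\S
    [2,3] "saw" : PP\(NP/S)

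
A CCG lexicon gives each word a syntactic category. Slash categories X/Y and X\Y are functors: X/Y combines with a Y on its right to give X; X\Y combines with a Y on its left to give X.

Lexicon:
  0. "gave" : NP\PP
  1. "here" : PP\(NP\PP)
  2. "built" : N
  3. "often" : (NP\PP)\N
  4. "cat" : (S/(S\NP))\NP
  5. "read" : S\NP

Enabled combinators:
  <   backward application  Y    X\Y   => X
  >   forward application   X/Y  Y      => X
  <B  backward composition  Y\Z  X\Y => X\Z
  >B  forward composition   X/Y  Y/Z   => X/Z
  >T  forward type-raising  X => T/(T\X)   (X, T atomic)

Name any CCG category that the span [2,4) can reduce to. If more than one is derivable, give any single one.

NP\PP

[0,6] S   >
  [0,5] S/(S\NP)   <
    [0,4] NP   <
      [0,2] PP   <
        [0,1] "gave" : NP\PP
        [1,2] "here" : PP\(NP\PP)
      [2,4] NP\PP   <
        [2,3] "built" : N
        [3,4] "often" : (NP\PP)\N
    [4,5] "cat" : (S/(S\NP))\NP
  [5,6] "read" : S\NP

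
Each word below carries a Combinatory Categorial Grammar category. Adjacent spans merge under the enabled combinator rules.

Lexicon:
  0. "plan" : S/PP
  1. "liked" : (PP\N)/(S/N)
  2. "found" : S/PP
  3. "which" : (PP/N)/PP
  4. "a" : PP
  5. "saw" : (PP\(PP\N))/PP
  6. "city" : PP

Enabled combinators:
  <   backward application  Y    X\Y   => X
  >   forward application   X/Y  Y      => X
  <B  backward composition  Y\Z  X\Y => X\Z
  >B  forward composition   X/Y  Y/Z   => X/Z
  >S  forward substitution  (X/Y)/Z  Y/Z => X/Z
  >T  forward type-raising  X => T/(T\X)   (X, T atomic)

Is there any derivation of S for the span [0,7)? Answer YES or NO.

YES

[0,7] S   >
  [0,1] "plan" : S/PP
  [1,7] PP   <
    [1,5] PP\N   >
      [1,2] "liked" : (PP\N)/(S/N)
      [2,5] S/N   >B
        [2,3] "found" : S/PP
        [3,5] PP/N   >
          [3,4] "which" : (PP/N)/PP
          [4,5] "a" : PP
    [5,7] PP\(PP\N)   >
      [5,6] "saw" : (PP\(PP\N))/PP
      [6,7] "city" : PP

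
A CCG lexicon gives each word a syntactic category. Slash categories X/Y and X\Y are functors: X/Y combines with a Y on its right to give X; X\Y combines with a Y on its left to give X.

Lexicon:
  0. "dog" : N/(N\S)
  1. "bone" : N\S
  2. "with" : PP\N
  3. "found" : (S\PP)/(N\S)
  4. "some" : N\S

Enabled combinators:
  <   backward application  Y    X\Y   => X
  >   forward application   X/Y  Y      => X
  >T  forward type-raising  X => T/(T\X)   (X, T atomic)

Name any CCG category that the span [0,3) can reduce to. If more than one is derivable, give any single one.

PP

[0,5] S   <
  [0,3] PP   <
    [0,2] N   >
      [0,1] "dog" : N/(N\S)
      [1,2] "bone" : N\S
    [2,3] "with" : PP\N
  [3,5] S\PP   >
    [3,4] "found" : (S\PP)/(N\S)
    [4,5] "some" : N\S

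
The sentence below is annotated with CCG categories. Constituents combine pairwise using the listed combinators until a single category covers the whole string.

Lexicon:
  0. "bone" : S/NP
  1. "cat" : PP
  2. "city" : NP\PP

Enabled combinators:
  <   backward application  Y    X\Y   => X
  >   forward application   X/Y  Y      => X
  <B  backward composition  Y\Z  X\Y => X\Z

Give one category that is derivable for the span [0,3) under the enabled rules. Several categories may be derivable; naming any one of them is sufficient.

S

[0,3] S   >
  [0,1] "bone" : S/NP
  [1,3] NP   <
    [1,2] "cat" : PP
    [2,3] "city" : NP\PP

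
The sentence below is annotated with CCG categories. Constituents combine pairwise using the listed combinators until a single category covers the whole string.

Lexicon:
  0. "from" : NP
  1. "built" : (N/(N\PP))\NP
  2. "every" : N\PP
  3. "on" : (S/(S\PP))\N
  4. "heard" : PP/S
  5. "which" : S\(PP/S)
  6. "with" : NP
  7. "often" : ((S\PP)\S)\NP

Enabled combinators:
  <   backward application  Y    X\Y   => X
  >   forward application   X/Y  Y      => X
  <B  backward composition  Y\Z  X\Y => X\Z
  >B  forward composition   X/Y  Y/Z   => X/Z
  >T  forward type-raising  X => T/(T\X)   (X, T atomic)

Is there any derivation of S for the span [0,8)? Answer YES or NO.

YES

[0,8] S   >
  [0,4] S/(S\PP)   <
    [0,3] N   >
      [0,2] N/(N\PP)   <
        [0,1] "from" : NP
        [1,2] "built" : (N/(N\PP))\NP
      [2,3] "every" : N\PP
    [3,4] "on" : (S/(S\PP))\N
  [4,8] S\PP   <
    [4,6] S   <
      [4,5] "heard" : PP/S
      [5,6] "which" : S\(PP/S)
    [6,8] (S\PP)\S   <
      [6,7] "with" : NP
      [7,8] "often" : ((S\PP)\S)\NP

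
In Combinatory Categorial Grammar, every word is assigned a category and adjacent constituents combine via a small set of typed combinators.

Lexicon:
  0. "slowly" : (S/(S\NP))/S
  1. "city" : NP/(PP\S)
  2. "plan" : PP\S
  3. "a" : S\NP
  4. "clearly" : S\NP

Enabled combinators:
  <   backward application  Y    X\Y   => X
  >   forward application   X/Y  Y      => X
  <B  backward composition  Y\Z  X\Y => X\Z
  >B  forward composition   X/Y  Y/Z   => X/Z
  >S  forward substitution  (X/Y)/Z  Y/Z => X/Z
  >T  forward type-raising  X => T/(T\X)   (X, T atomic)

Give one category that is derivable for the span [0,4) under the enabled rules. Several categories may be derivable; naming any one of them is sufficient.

S/(S\NP)

[0,5] S   >
  [0,4] S/(S\NP)   >
    [0,1] "slowly" : (S/(S\NP))/S
    [1,4] S   <
      [1,3] NP   >
        [1,2] "city" : NP/(PP\S)
        [2,3] "plan" : PP\S
      [3,4] "a" : S\NP
  [4,5] "clearly" : S\NP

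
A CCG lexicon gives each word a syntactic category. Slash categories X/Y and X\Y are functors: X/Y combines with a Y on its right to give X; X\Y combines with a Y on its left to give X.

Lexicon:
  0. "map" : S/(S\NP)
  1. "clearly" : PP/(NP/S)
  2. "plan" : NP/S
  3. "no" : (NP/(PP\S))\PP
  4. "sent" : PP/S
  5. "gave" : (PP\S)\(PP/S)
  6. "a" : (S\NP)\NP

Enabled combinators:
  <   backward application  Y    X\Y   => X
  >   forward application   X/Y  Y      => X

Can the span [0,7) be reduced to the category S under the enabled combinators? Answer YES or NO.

[0,7] S   >
  [0,1] "map" : S/(S\NP)
  [1,7] S\NP   <
    [1,6] NP   >
      [1,4] NP/(PP\S)   <
        [1,3] PP   >
          [1,2] "clearly" : PP/(NP/S)
          [2,3] "plan" : NP/S
        [3,4] "no" : (NP/(PP\S))\PP
      [4,6] PP\S   <
        [4,5] "sent" : PP/S
        [5,6] "gave" : (PP\S)\(PP/S)
    [6,7] "a" : (S\NP)\NP

YES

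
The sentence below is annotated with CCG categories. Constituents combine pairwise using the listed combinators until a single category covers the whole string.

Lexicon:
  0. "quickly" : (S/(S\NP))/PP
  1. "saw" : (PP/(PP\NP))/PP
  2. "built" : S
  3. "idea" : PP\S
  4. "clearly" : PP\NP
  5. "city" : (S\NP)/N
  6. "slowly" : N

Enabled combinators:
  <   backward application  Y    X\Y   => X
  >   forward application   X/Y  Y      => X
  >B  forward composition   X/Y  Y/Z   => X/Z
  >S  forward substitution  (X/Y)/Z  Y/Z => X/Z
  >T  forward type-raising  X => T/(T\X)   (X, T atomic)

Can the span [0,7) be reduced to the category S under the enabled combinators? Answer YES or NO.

[0,7] S   >
  [0,5] S/(S\NP)   >
    [0,1] "quickly" : (S/(S\NP))/PP
    [1,5] PP   >
      [1,4] PP/(PP\NP)   >
        [1,2] "saw" : (PP/(PP\NP))/PP
        [2,4] PP   >
          [2,3] PP/(PP\S)   >T
            [2,3] "built" : S
          [3,4] "idea" : PP\S
      [4,5] "clearly" : PP\NP
  [5,7] S\NP   >
    [5,6] "city" : (S\NP)/N
    [6,7] "slowly" : N

YES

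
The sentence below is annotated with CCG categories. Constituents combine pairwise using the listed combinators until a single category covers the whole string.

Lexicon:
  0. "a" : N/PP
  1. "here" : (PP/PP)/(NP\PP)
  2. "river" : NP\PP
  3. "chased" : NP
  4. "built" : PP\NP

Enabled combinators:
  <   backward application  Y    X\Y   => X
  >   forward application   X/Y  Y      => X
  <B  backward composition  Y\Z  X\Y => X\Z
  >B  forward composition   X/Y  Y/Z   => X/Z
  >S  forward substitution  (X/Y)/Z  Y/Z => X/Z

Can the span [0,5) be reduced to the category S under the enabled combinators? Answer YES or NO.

N/PP (PP/PP)/(NP\PP) NP\PP NP PP\NP
CKY chart[0,5] = {N}; S ∉ chart

NO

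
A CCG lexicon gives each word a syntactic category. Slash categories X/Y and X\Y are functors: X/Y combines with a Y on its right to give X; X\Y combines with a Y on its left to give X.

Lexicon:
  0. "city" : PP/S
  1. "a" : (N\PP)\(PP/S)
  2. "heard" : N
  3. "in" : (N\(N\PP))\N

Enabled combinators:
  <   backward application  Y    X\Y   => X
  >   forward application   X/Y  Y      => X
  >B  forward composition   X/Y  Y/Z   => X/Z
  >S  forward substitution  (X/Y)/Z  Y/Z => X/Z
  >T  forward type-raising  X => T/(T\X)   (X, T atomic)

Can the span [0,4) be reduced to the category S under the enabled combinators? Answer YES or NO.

PP/S (N\PP)\(PP/S) N (N\(N\PP))\N
CKY chart[0,4] = {N, N/(N\N), NP/(NP\N), PP/(PP\N), S/(S\N)}; S ∉ chart

NO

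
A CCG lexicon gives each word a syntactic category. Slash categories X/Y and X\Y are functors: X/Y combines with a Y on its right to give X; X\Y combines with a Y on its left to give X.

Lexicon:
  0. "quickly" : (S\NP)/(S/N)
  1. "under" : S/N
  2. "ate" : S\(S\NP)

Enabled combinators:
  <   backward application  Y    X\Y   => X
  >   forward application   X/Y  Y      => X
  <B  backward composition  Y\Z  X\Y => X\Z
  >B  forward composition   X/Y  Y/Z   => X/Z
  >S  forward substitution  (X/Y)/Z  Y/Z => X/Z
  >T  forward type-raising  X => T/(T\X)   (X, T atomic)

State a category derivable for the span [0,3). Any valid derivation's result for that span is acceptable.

[0,3] S   <
  [0,2] S\NP   >
    [0,1] "quickly" : (S\NP)/(S/N)
    [1,2] "under" : S/N
  [2,3] "ate" : S\(S\NP)

S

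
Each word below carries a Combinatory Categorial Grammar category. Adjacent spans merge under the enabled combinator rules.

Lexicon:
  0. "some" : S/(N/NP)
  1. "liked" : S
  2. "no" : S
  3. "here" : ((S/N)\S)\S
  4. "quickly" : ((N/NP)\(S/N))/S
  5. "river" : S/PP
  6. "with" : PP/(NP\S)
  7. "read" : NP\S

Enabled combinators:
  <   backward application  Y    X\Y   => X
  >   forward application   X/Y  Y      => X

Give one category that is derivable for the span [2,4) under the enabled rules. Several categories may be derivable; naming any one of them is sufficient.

[0,8] S   >
  [0,1] "some" : S/(N/NP)
  [1,8] N/NP   <
    [1,4] S/N   <
      [1,2] "liked" : S
      [2,4] (S/N)\S   <
        [2,3] "no" : S
        [3,4] "here" : ((S/N)\S)\S
    [4,8] (N/NP)\(S/N)   >
      [4,5] "quickly" : ((N/NP)\(S/N))/S
      [5,8] S   >
        [5,6] "river" : S/PP
        [6,8] PP   >
          [6,7] "with" : PP/(NP\S)
          [7,8] "read" : NP\S

(S/N)\S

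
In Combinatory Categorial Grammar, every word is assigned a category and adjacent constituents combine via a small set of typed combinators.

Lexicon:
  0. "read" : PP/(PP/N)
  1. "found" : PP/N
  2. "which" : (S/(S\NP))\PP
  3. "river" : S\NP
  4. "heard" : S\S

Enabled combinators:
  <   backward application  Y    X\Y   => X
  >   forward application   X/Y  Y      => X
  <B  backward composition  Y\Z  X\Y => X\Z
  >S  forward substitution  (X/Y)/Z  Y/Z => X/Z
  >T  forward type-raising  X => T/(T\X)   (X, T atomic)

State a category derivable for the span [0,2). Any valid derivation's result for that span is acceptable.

PP

[0,5] S   >
  [0,3] S/(S\NP)   <
    [0,2] PP   >
      [0,1] "read" : PP/(PP/N)
      [1,2] "found" : PP/N
    [2,3] "which" : (S/(S\NP))\PP
  [3,5] S\NP   <B
    [3,4] "river" : S\NP
    [4,5] "heard" : S\S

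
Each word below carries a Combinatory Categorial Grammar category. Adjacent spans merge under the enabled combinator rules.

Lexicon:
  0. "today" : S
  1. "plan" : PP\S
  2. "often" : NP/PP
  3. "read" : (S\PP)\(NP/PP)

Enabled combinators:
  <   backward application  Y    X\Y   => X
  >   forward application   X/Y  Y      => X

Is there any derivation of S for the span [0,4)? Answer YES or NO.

[0,4] S   <
  [0,2] PP   <
    [0,1] "today" : S
    [1,2] "plan" : PP\S
  [2,4] S\PP   <
    [2,3] "often" : NP/PP
    [3,4] "read" : (S\PP)\(NP/PP)

YES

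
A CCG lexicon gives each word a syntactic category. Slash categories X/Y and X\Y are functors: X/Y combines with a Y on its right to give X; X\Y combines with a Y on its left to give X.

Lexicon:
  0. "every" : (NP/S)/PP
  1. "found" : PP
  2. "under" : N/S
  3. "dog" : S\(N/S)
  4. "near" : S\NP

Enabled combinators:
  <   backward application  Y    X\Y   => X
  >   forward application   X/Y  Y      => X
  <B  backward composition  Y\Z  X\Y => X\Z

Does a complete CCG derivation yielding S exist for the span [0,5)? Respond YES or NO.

YES

[0,5] S   <
  [0,4] NP   >
    [0,2] NP/S   >
      [0,1] "every" : (NP/S)/PP
      [1,2] "found" : PP
    [2,4] S   <
      [2,3] "under" : N/S
      [3,4] "dog" : S\(N/S)
  [4,5] "near" : S\NP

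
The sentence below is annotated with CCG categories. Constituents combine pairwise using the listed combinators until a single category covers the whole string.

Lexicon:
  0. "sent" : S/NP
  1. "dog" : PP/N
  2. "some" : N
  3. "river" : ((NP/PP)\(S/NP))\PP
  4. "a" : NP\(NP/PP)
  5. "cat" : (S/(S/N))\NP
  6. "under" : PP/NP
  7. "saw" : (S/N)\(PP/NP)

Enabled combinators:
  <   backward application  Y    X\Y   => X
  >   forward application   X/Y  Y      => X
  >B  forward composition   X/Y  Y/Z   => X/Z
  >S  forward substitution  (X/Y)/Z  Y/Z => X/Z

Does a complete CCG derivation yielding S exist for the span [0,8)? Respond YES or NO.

YES

[0,8] S   >
  [0,6] S/(S/N)   <
    [0,5] NP   <
      [0,4] NP/PP   <
        [0,1] "sent" : S/NP
        [1,4] (NP/PP)\(S/NP)   <
          [1,3] PP   >
            [1,2] "dog" : PP/N
            [2,3] "some" : N
          [3,4] "river" : ((NP/PP)\(S/NP))\PP
      [4,5] "a" : NP\(NP/PP)
    [5,6] "cat" : (S/(S/N))\NP
  [6,8] S/N   <
    [6,7] "under" : PP/NP
    [7,8] "saw" : (S/N)\(PP/NP)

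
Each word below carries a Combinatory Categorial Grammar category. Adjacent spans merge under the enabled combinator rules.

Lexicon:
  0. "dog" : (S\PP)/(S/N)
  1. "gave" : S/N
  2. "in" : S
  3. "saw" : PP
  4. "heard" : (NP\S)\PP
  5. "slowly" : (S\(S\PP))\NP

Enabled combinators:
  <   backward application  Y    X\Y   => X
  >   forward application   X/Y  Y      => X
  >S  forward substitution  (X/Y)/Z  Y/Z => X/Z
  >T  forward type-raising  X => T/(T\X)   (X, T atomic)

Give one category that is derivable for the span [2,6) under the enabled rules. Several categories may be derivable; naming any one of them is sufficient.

S\(S\PP)

[0,6] S   <
  [0,2] S\PP   >
    [0,1] "dog" : (S\PP)/(S/N)
    [1,2] "gave" : S/N
  [2,6] S\(S\PP)   <
    [2,5] NP   <
      [2,3] "in" : S
      [3,5] NP\S   <
        [3,4] "saw" : PP
        [4,5] "heard" : (NP\S)\PP
    [5,6] "slowly" : (S\(S\PP))\NP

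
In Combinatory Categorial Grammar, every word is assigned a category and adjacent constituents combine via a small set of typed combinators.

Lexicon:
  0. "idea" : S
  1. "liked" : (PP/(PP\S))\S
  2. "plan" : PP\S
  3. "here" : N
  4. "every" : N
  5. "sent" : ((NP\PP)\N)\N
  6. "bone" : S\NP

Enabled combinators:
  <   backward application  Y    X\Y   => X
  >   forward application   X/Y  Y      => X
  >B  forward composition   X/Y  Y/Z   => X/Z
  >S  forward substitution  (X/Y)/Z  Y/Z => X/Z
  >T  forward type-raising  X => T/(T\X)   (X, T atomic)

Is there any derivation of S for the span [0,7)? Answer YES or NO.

[0,7] S   <
  [0,6] NP   <
    [0,3] PP   >
      [0,2] PP/(PP\S)   <
        [0,1] "idea" : S
        [1,2] "liked" : (PP/(PP\S))\S
      [2,3] "plan" : PP\S
    [3,6] NP\PP   <
      [3,4] "here" : N
      [4,6] (NP\PP)\N   <
        [4,5] "every" : N
        [5,6] "sent" : ((NP\PP)\N)\N
  [6,7] "bone" : S\NP

YES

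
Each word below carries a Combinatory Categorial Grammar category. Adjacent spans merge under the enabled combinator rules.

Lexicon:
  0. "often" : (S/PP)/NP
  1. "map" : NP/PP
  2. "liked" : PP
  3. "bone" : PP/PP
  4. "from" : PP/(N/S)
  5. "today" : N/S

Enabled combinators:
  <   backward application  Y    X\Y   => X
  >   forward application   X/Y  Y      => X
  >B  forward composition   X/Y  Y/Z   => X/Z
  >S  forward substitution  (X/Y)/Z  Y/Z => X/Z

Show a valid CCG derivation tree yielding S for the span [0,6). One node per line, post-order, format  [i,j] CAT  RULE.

[0,1] (S/PP)/NP  lex  "often"
[1,2] NP/PP  lex  "map"
[2,3] PP  lex  "liked"
[1,3] NP  >  k=2
[0,3] S/PP  >  k=1
[3,4] PP/PP  lex  "bone"
[0,4] S/PP  >B  k=3
[4,5] PP/(N/S)  lex  "from"
[5,6] N/S  lex  "today"
[4,6] PP  >  k=5
[0,6] S  >  k=4

[0,6] S   >
  [0,4] S/PP   >B
    [0,3] S/PP   >
      [0,1] "often" : (S/PP)/NP
      [1,3] NP   >
        [1,2] "map" : NP/PP
        [2,3] "liked" : PP
    [3,4] "bone" : PP/PP
  [4,6] PP   >
    [4,5] "from" : PP/(N/S)
    [5,6] "today" : N/S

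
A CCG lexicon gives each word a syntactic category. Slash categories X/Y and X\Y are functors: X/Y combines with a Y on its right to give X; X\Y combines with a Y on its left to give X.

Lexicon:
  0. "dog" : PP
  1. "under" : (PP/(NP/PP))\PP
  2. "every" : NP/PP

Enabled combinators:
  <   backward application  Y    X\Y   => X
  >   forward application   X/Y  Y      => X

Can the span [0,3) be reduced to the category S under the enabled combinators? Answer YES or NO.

NO

PP (PP/(NP/PP))\PP NP/PP
CKY chart[0,3] = {PP}; S ∉ chart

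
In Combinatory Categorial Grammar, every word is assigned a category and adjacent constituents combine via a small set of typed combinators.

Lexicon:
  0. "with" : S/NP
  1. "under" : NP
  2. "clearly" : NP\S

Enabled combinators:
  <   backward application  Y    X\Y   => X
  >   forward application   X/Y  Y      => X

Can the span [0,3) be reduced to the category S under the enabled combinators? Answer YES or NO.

S/NP NP NP\S
CKY chart[0,3] = {NP}; S ∉ chart

NO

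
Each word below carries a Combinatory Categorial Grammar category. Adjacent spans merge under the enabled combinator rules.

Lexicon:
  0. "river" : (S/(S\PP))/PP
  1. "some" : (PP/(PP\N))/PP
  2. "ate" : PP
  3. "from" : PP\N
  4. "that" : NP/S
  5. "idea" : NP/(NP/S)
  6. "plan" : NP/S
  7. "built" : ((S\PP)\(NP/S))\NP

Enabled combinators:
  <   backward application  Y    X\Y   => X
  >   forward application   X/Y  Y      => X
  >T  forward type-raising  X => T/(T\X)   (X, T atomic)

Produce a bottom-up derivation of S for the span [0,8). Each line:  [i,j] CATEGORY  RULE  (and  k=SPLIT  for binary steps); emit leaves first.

[0,1] (S/(S\PP))/PP  lex  "river"
[1,2] (PP/(PP\N))/PP  lex  "some"
[2,3] PP  lex  "ate"
[1,3] PP/(PP\N)  >  k=2
[3,4] PP\N  lex  "from"
[1,4] PP  >  k=3
[0,4] S/(S\PP)  >  k=1
[4,5] NP/S  lex  "that"
[5,6] NP/(NP/S)  lex  "idea"
[6,7] NP/S  lex  "plan"
[5,7] NP  >  k=6
[7,8] ((S\PP)\(NP/S))\NP  lex  "built"
[5,8] (S\PP)\(NP/S)  <  k=7
[4,8] S\PP  <  k=5
[0,8] S  >  k=4

[0,8] S   >
  [0,4] S/(S\PP)   >
    [0,1] "river" : (S/(S\PP))/PP
    [1,4] PP   >
      [1,3] PP/(PP\N)   >
        [1,2] "some" : (PP/(PP\N))/PP
        [2,3] "ate" : PP
      [3,4] "from" : PP\N
  [4,8] S\PP   <
    [4,5] "that" : NP/S
    [5,8] (S\PP)\(NP/S)   <
      [5,7] NP   >
        [5,6] "idea" : NP/(NP/S)
        [6,7] "plan" : NP/S
      [7,8] "built" : ((S\PP)\(NP/S))\NP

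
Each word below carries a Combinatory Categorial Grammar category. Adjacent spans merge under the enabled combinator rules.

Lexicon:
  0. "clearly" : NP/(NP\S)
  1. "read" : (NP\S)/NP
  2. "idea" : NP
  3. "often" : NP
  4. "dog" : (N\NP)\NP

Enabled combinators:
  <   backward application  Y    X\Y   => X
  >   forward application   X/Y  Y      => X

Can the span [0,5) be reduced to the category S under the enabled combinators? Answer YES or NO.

NP/(NP\S) (NP\S)/NP NP NP (N\NP)\NP
CKY chart[0,5] = {N}; S ∉ chart

NO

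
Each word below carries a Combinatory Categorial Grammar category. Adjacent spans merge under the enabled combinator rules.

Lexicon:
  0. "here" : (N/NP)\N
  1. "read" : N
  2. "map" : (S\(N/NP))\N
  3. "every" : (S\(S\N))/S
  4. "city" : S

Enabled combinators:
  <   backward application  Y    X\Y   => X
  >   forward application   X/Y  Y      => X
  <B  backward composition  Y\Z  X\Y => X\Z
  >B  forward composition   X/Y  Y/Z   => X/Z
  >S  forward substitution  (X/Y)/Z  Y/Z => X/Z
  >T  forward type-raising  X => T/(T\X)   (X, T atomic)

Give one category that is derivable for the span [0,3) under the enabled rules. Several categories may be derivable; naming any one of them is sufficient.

S\N

[0,5] S   <
  [0,3] S\N   <B
    [0,1] "here" : (N/NP)\N
    [1,3] S\(N/NP)   <
      [1,2] "read" : N
      [2,3] "map" : (S\(N/NP))\N
  [3,5] S\(S\N)   >
    [3,4] "every" : (S\(S\N))/S
    [4,5] "city" : S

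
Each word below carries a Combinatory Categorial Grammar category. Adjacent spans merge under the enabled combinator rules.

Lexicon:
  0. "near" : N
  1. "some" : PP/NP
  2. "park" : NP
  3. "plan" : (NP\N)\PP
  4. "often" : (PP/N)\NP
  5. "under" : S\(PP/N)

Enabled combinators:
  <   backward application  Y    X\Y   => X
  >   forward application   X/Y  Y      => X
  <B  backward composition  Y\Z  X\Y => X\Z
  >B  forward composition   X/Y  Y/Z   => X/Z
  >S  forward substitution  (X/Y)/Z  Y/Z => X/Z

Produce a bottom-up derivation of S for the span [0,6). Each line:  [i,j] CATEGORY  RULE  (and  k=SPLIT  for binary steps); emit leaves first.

[0,6] S   <
  [0,4] NP   <
    [0,1] "near" : N
    [1,4] NP\N   <
      [1,3] PP   >
        [1,2] "some" : PP/NP
        [2,3] "park" : NP
      [3,4] "plan" : (NP\N)\PP
  [4,6] S\NP   <B
    [4,5] "often" : (PP/N)\NP
    [5,6] "under" : S\(PP/N)

[0,1] N  lex  "near"
[1,2] PP/NP  lex  "some"
[2,3] NP  lex  "park"
[1,3] PP  >  k=2
[3,4] (NP\N)\PP  lex  "plan"
[1,4] NP\N  <  k=3
[0,4] NP  <  k=1
[4,5] (PP/N)\NP  lex  "often"
[5,6] S\(PP/N)  lex  "under"
[4,6] S\NP  <B  k=5
[0,6] S  <  k=4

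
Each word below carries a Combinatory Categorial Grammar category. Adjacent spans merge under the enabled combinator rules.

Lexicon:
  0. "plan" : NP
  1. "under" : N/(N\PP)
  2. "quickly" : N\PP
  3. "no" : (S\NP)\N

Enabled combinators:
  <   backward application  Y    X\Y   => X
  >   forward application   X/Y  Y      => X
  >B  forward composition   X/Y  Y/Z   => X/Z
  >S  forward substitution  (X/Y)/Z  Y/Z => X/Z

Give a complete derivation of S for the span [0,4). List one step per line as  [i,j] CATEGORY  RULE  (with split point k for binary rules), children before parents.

[0,1] NP  lex  "plan"
[1,2] N/(N\PP)  lex  "under"
[2,3] N\PP  lex  "quickly"
[1,3] N  >  k=2
[3,4] (S\NP)\N  lex  "no"
[1,4] S\NP  <  k=3
[0,4] S  <  k=1

[0,4] S   <
  [0,1] "plan" : NP
  [1,4] S\NP   <
    [1,3] N   >
      [1,2] "under" : N/(N\PP)
      [2,3] "quickly" : N\PP
    [3,4] "no" : (S\NP)\N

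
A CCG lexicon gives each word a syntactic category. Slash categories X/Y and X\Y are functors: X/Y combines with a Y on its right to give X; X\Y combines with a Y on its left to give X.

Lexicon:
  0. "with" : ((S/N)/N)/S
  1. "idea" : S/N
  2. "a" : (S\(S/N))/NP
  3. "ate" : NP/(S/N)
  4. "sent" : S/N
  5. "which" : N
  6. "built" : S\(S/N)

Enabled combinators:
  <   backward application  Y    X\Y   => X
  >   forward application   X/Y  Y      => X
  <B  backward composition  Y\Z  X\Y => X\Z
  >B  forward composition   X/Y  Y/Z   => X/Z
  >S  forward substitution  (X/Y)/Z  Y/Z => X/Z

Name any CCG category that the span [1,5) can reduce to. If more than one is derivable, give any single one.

[0,7] S   <
  [0,6] S/N   >
    [0,5] (S/N)/N   >
      [0,1] "with" : ((S/N)/N)/S
      [1,5] S   <
        [1,2] "idea" : S/N
        [2,5] S\(S/N)   >
          [2,3] "a" : (S\(S/N))/NP
          [3,5] NP   >
            [3,4] "ate" : NP/(S/N)
            [4,5] "sent" : S/N
    [5,6] "which" : N
  [6,7] "built" : S\(S/N)

S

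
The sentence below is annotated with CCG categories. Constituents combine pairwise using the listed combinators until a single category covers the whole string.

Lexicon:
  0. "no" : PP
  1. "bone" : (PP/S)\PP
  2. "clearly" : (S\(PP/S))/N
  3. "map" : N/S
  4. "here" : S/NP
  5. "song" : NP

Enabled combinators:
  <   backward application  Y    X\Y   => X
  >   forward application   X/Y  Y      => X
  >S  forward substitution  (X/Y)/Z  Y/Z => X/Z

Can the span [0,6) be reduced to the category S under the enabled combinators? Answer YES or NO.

[0,6] S   <
  [0,2] PP/S   <
    [0,1] "no" : PP
    [1,2] "bone" : (PP/S)\PP
  [2,6] S\(PP/S)   >
    [2,3] "clearly" : (S\(PP/S))/N
    [3,6] N   >
      [3,4] "map" : N/S
      [4,6] S   >
        [4,5] "here" : S/NP
        [5,6] "song" : NP

YES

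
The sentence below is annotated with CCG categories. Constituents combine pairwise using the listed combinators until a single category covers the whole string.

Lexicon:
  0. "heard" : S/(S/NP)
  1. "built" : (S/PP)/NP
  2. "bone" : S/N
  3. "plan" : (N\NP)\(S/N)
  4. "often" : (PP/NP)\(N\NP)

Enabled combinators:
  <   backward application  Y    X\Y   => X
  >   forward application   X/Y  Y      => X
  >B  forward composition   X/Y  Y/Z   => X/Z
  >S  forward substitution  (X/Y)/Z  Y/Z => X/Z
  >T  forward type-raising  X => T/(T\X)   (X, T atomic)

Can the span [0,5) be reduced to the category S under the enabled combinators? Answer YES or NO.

YES

[0,5] S   >
  [0,1] "heard" : S/(S/NP)
  [1,5] S/NP   >S
    [1,2] "built" : (S/PP)/NP
    [2,5] PP/NP   <
      [2,4] N\NP   <
        [2,3] "bone" : S/N
        [3,4] "plan" : (N\NP)\(S/N)
      [4,5] "often" : (PP/NP)\(N\NP)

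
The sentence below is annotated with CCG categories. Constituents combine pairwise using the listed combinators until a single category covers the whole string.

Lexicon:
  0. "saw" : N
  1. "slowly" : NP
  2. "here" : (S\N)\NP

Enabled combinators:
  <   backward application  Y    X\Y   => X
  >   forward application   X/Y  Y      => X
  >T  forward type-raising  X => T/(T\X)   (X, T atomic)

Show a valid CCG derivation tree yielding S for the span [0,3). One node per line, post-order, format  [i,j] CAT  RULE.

[0,1] N  lex  "saw"
[1,2] NP  lex  "slowly"
[2,3] (S\N)\NP  lex  "here"
[1,3] S\N  <  k=2
[0,3] S  <  k=1

[0,3] S   <
  [0,1] "saw" : N
  [1,3] S\N   <
    [1,2] "slowly" : NP
    [2,3] "here" : (S\N)\NP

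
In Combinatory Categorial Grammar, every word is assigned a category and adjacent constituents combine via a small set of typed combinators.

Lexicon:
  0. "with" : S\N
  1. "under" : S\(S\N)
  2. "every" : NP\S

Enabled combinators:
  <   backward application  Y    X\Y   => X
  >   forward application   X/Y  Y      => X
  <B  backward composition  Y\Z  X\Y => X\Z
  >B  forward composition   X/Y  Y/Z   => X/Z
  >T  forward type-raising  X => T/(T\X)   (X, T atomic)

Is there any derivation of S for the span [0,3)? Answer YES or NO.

S\N S\(S\N) NP\S
CKY chart[0,3] = {N/(N\NP), NP, NP/(NP\NP), PP/(PP\NP), S/(S\NP)}; S ∉ chart

NO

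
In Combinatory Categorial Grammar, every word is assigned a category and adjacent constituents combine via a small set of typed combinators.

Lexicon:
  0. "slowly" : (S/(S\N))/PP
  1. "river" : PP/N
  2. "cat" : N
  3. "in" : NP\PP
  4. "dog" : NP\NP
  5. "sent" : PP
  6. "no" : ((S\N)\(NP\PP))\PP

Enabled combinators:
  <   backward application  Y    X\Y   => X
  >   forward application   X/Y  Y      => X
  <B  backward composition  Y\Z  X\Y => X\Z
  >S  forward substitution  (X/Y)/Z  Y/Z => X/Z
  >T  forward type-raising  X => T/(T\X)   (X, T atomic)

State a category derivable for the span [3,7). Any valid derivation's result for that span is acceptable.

[0,7] S   >
  [0,3] S/(S\N)   >
    [0,1] "slowly" : (S/(S\N))/PP
    [1,3] PP   >
      [1,2] "river" : PP/N
      [2,3] "cat" : N
  [3,7] S\N   <
    [3,5] NP\PP   <B
      [3,4] "in" : NP\PP
      [4,5] "dog" : NP\NP
    [5,7] (S\N)\(NP\PP)   <
      [5,6] "sent" : PP
      [6,7] "no" : ((S\N)\(NP\PP))\PP

S\N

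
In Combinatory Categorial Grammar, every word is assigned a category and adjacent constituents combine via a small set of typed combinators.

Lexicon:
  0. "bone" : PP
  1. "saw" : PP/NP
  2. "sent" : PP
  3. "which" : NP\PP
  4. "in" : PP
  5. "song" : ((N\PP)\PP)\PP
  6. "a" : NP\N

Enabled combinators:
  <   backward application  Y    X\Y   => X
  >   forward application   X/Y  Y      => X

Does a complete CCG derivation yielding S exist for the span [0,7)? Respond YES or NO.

PP PP/NP PP NP\PP PP ((N\PP)\PP)\PP NP\N
CKY chart[0,7] = {NP}; S ∉ chart

NO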